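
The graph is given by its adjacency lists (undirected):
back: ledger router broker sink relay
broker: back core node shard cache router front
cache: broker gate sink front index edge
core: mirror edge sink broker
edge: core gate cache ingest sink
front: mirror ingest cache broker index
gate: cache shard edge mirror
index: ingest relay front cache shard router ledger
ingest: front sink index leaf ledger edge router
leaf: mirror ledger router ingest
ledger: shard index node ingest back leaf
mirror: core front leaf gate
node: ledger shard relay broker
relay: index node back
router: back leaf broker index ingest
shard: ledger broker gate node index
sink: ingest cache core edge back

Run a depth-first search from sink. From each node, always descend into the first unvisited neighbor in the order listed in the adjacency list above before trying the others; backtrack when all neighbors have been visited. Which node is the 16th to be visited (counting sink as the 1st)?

Visit sink
sink → ingest
ingest → front
front → mirror
mirror → core
core → edge
edge → gate
gate → cache
cache → broker
broker → back
back → ledger
ledger → shard
shard → node
node → relay
relay → index
index → router
router → leaf

Visit order: sink, ingest, front, mirror, core, edge, gate, cache, broker, back, ledger, shard, node, relay, index, router, leaf

router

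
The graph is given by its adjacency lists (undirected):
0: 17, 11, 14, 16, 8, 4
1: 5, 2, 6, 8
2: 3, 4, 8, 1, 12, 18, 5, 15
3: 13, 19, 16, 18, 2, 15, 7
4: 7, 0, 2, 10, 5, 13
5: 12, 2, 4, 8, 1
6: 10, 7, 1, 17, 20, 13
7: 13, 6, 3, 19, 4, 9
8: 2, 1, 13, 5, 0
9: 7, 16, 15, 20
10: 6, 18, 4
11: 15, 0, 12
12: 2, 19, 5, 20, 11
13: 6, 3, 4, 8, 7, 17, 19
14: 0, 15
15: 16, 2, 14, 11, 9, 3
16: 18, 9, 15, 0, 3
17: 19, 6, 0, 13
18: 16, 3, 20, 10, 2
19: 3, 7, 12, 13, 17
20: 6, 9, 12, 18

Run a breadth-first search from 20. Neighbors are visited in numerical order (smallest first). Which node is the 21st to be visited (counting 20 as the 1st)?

Visit 20; enqueue 6, 9, 12, 18 → queue [6, 9, 12, 18]
Visit 6; enqueue 1, 7, 10, 13, 17 → queue [9, 12, 18, 1, 7, 10, 13, 17]
Visit 9; enqueue 15, 16 → queue [12, 18, 1, 7, 10, 13, 17, 15, 16]
Visit 12; enqueue 2, 5, 11, 19 → queue [18, 1, 7, 10, 13, 17, 15, 16, 2, 5, 11, 19]
Visit 18; enqueue 3 → queue [1, 7, 10, 13, 17, 15, 16, 2, 5, 11, 19, 3]
Visit 1; enqueue 8 → queue [7, 10, 13, 17, 15, 16, 2, 5, 11, 19, 3, 8]
Visit 7; enqueue 4 → queue [10, 13, 17, 15, 16, 2, 5, 11, 19, 3, 8, 4]
Visit 10 → queue [13, 17, 15, 16, 2, 5, 11, 19, 3, 8, 4]
Visit 13 → queue [17, 15, 16, 2, 5, 11, 19, 3, 8, 4]
Visit 17; enqueue 0 → queue [15, 16, 2, 5, 11, 19, 3, 8, 4, 0]
Visit 15; enqueue 14 → queue [16, 2, 5, 11, 19, 3, 8, 4, 0, 14]
Visit 16 → queue [2, 5, 11, 19, 3, 8, 4, 0, 14]
Visit 2 → queue [5, 11, 19, 3, 8, 4, 0, 14]
Visit 5 → queue [11, 19, 3, 8, 4, 0, 14]
Visit 11 → queue [19, 3, 8, 4, 0, 14]
Visit 19 → queue [3, 8, 4, 0, 14]
Visit 3 → queue [8, 4, 0, 14]
Visit 8 → queue [4, 0, 14]
Visit 4 → queue [0, 14]
Visit 0 → queue [14]
Visit 14 → queue []

Visit order: 20, 6, 9, 12, 18, 1, 7, 10, 13, 17, 15, 16, 2, 5, 11, 19, 3, 8, 4, 0, 14

14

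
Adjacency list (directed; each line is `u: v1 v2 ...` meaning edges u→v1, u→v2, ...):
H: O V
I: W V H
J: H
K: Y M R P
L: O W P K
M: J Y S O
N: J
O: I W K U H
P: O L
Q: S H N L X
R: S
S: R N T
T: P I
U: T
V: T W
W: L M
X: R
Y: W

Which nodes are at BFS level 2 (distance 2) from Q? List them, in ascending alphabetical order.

J, K, O, P, R, T, V, W

Level 0: Q
Level 1: H, L, N, S, X
Level 2: J, K, O, P, R, T, V, W
Level 3: I, M, U, Y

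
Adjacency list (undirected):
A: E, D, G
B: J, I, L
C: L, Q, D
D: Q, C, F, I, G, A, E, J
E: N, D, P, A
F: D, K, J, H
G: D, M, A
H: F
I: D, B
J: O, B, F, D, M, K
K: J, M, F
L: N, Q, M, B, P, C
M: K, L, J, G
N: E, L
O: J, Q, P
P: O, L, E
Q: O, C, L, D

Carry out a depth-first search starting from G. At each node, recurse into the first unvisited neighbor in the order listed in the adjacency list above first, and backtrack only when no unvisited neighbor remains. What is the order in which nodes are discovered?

Visit G
G → D
D → Q
Q → O
O → J
J → B
B → I
B → L
L → N
N → E
E → P
E → A
L → M
M → K
K → F
F → H
L → C

G, D, Q, O, J, B, I, L, N, E, P, A, M, K, F, H, C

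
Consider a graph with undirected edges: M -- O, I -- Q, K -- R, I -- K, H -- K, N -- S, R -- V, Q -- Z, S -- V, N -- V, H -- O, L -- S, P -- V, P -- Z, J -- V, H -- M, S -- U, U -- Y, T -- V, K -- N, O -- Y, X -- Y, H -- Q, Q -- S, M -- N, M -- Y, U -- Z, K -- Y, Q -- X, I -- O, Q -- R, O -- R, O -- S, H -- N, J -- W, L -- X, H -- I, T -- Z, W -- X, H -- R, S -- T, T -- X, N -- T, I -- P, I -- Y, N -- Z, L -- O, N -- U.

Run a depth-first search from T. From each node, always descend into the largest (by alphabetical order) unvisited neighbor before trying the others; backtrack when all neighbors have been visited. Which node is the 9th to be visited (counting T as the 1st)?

Visit T
T → Z
Z → U
U → Y
Y → X
X → W
W → J
J → V
V → S
S → Q
Q → R
R → O
O → M
M → N
N → K
K → I
I → P
I → H
O → L

Visit order: T, Z, U, Y, X, W, J, V, S, Q, R, O, M, N, K, I, P, H, L

S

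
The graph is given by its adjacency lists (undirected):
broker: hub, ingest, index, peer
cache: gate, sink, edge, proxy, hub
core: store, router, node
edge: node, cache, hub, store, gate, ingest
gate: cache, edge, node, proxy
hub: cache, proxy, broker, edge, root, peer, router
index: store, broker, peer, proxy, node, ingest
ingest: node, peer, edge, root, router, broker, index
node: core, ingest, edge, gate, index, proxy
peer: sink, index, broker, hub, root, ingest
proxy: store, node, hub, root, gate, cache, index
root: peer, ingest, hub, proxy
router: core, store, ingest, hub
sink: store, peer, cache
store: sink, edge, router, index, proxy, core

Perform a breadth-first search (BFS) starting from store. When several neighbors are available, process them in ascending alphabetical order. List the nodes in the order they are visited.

Visit store; enqueue core, edge, index, proxy, router, sink → queue [core, edge, index, proxy, router, sink]
Visit core; enqueue node → queue [edge, index, proxy, router, sink, node]
Visit edge; enqueue cache, gate, hub, ingest → queue [index, proxy, router, sink, node, cache, gate, hub, ingest]
Visit index; enqueue broker, peer → queue [proxy, router, sink, node, cache, gate, hub, ingest, broker, peer]
Visit proxy; enqueue root → queue [router, sink, node, cache, gate, hub, ingest, broker, peer, root]
Visit router → queue [sink, node, cache, gate, hub, ingest, broker, peer, root]
Visit sink → queue [node, cache, gate, hub, ingest, broker, peer, root]
Visit node → queue [cache, gate, hub, ingest, broker, peer, root]
Visit cache → queue [gate, hub, ingest, broker, peer, root]
Visit gate → queue [hub, ingest, broker, peer, root]
Visit hub → queue [ingest, broker, peer, root]
Visit ingest → queue [broker, peer, root]
Visit broker → queue [peer, root]
Visit peer → queue [root]
Visit root → queue []

store → core → edge → index → proxy → router → sink → node → cache → gate → hub → ingest → broker → peer → root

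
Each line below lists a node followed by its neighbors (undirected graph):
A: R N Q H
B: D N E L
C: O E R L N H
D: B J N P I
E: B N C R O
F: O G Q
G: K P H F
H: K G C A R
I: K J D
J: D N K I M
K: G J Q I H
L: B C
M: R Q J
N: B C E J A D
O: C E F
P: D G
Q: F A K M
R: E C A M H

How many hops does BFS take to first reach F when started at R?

Level 0: R
Level 1: A, C, E, H, M
Level 2: B, G, J, K, L, N, O, Q
Level 3: D, F, I, P
F first appears at level 3.

3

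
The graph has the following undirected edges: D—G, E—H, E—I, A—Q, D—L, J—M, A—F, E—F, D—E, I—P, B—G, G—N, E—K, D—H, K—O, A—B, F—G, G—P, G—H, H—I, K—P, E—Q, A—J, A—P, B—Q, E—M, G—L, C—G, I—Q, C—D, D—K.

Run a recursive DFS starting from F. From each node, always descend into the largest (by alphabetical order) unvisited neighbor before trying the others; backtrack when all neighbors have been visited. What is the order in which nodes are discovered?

Visit F
F → G
G → P
P → K
K → O
K → E
E → Q
Q → I
I → H
H → D
D → L
D → C
Q → B
B → A
A → J
J → M
G → N

F, G, P, K, O, E, Q, I, H, D, L, C, B, A, J, M, N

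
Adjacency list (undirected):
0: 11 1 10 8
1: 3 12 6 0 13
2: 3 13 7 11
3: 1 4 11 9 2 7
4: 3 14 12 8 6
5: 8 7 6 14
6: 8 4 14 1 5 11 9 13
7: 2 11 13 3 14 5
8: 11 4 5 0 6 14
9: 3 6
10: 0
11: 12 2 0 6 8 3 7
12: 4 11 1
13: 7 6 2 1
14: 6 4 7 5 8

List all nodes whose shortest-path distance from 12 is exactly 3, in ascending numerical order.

5, 9, 10

Level 0: 12
Level 1: 1, 4, 11
Level 2: 0, 2, 3, 6, 7, 8, 13, 14
Level 3: 5, 9, 10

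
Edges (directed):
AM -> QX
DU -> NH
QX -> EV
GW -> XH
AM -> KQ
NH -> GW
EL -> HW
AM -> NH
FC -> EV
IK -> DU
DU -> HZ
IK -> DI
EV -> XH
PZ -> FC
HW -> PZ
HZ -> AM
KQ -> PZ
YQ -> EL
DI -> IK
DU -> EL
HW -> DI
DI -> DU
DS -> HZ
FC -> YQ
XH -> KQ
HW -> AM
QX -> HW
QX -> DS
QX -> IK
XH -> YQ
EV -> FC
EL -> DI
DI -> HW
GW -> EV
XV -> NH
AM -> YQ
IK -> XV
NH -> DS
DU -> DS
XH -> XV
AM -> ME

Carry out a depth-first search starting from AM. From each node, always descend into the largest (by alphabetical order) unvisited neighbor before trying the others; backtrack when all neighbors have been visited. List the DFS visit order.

AM → YQ → EL → HW → PZ → FC → EV → XH → XV → NH → GW → DS → HZ → KQ → DI → IK → DU → QX → ME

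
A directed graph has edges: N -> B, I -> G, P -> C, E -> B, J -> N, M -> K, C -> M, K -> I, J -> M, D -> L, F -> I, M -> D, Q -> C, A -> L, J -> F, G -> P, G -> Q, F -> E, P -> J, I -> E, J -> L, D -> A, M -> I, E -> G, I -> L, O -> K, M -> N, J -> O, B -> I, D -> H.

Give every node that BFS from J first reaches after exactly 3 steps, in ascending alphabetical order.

Level 0: J
Level 1: F, L, M, N, O
Level 2: B, D, E, I, K
Level 3: A, G, H
Level 4: P, Q
Level 5: C

A, G, H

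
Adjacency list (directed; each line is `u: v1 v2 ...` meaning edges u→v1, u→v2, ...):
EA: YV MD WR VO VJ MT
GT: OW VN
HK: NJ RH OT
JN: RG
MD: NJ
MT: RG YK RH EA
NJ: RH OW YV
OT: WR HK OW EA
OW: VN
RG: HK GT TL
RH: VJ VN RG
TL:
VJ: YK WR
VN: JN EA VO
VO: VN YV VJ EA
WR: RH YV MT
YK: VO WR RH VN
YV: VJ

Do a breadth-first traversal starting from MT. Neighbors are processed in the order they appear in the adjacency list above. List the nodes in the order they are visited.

Visit MT; enqueue RG, YK, RH, EA → queue [RG, YK, RH, EA]
Visit RG; enqueue HK, GT, TL → queue [YK, RH, EA, HK, GT, TL]
Visit YK; enqueue VO, WR, VN → queue [RH, EA, HK, GT, TL, VO, WR, VN]
Visit RH; enqueue VJ → queue [EA, HK, GT, TL, VO, WR, VN, VJ]
Visit EA; enqueue YV, MD → queue [HK, GT, TL, VO, WR, VN, VJ, YV, MD]
Visit HK; enqueue NJ, OT → queue [GT, TL, VO, WR, VN, VJ, YV, MD, NJ, OT]
Visit GT; enqueue OW → queue [TL, VO, WR, VN, VJ, YV, MD, NJ, OT, OW]
Visit TL → queue [VO, WR, VN, VJ, YV, MD, NJ, OT, OW]
Visit VO → queue [WR, VN, VJ, YV, MD, NJ, OT, OW]
Visit WR → queue [VN, VJ, YV, MD, NJ, OT, OW]
Visit VN; enqueue JN → queue [VJ, YV, MD, NJ, OT, OW, JN]
Visit VJ → queue [YV, MD, NJ, OT, OW, JN]
Visit YV → queue [MD, NJ, OT, OW, JN]
Visit MD → queue [NJ, OT, OW, JN]
Visit NJ → queue [OT, OW, JN]
Visit OT → queue [OW, JN]
Visit OW → queue [JN]
Visit JN → queue []

MT → RG → YK → RH → EA → HK → GT → TL → VO → WR → VN → VJ → YV → MD → NJ → OT → OW → JN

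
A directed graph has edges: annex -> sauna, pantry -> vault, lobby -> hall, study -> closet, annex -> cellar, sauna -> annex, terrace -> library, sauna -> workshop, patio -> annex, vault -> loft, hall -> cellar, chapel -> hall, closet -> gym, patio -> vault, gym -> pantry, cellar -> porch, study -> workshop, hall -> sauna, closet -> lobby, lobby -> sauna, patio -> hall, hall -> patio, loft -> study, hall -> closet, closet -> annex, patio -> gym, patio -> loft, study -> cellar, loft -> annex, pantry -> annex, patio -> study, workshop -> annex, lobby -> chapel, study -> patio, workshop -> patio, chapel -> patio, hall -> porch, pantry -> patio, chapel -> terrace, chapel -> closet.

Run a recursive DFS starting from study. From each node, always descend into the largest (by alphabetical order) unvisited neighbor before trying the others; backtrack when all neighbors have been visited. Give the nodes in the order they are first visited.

study → workshop → patio → vault → loft → annex → sauna → cellar → porch → hall → closet → lobby → chapel → terrace → library → gym → pantry

Visit study
study → workshop
workshop → patio
patio → vault
vault → loft
loft → annex
annex → sauna
annex → cellar
cellar → porch
patio → hall
hall → closet
closet → lobby
lobby → chapel
chapel → terrace
terrace → library
closet → gym
gym → pantry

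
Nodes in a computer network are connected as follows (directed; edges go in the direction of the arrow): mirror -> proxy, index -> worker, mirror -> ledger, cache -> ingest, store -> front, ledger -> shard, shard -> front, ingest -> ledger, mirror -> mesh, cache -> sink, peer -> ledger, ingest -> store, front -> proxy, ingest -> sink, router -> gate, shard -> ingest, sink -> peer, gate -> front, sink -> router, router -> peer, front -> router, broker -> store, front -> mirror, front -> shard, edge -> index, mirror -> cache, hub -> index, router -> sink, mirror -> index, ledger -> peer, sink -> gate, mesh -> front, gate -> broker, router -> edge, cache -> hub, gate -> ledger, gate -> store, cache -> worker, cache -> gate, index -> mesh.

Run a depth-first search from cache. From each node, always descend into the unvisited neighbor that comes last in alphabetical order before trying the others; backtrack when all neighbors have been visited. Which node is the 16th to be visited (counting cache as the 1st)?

Visit cache
cache → worker
cache → sink
sink → router
router → peer
peer → ledger
ledger → shard
shard → ingest
ingest → store
store → front
front → proxy
front → mirror
mirror → mesh
mirror → index
router → gate
gate → broker
router → edge
cache → hub

Visit order: cache, worker, sink, router, peer, ledger, shard, ingest, store, front, proxy, mirror, mesh, index, gate, broker, edge, hub

broker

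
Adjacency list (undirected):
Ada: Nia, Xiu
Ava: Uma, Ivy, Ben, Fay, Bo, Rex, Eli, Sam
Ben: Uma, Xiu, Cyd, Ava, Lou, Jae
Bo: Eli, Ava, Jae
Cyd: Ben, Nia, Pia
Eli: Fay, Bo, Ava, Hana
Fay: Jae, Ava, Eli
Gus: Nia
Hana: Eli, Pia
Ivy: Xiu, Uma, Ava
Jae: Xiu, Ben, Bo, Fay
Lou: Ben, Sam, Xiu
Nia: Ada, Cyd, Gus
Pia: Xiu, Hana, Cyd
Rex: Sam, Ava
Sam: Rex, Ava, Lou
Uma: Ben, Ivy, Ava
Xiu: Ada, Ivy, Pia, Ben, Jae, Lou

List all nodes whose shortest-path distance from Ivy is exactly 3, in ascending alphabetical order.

Level 0: Ivy
Level 1: Ava, Uma, Xiu
Level 2: Ada, Ben, Bo, Eli, Fay, Jae, Lou, Pia, Rex, Sam
Level 3: Cyd, Hana, Nia
Level 4: Gus

Cyd, Hana, Nia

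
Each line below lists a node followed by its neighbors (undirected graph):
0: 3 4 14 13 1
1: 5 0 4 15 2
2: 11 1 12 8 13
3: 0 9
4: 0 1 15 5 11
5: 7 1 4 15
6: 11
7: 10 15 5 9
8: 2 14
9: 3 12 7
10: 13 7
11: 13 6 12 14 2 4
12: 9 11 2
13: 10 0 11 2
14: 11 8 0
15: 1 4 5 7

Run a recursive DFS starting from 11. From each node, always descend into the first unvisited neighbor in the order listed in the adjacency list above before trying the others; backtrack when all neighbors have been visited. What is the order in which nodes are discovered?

11, 13, 10, 7, 15, 1, 5, 4, 0, 3, 9, 12, 2, 8, 14, 6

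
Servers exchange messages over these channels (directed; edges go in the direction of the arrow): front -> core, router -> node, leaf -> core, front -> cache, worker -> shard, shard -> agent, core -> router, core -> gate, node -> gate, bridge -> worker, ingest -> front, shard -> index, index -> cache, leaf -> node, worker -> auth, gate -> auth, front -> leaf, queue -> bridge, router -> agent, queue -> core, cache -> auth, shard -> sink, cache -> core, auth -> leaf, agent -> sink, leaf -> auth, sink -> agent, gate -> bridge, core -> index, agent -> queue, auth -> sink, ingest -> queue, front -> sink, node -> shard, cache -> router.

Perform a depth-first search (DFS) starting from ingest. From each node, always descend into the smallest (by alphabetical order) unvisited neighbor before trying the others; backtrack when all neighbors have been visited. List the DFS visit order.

ingest, front, cache, auth, leaf, core, gate, bridge, worker, shard, agent, queue, sink, index, router, node

Visit ingest
ingest → front
front → cache
cache → auth
auth → leaf
leaf → core
core → gate
gate → bridge
bridge → worker
worker → shard
shard → agent
agent → queue
agent → sink
shard → index
core → router
router → node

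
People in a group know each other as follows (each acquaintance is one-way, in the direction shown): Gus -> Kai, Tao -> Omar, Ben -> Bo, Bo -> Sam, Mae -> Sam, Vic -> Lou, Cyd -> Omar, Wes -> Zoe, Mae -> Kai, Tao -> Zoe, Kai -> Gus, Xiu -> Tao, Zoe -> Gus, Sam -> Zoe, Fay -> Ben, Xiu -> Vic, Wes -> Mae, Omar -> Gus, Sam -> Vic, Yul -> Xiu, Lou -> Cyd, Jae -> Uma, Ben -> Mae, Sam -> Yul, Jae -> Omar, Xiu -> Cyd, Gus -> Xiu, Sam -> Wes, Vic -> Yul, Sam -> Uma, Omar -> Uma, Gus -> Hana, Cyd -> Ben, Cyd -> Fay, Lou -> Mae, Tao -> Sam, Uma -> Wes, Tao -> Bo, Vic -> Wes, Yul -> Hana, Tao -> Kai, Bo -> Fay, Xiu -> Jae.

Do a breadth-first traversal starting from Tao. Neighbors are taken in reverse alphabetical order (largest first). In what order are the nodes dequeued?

Tao, Zoe, Sam, Omar, Kai, Bo, Gus, Yul, Wes, Vic, Uma, Fay, Xiu, Hana, Mae, Lou, Ben, Jae, Cyd

Visit Tao; enqueue Zoe, Sam, Omar, Kai, Bo → queue [Zoe, Sam, Omar, Kai, Bo]
Visit Zoe; enqueue Gus → queue [Sam, Omar, Kai, Bo, Gus]
Visit Sam; enqueue Yul, Wes, Vic, Uma → queue [Omar, Kai, Bo, Gus, Yul, Wes, Vic, Uma]
Visit Omar → queue [Kai, Bo, Gus, Yul, Wes, Vic, Uma]
Visit Kai → queue [Bo, Gus, Yul, Wes, Vic, Uma]
Visit Bo; enqueue Fay → queue [Gus, Yul, Wes, Vic, Uma, Fay]
Visit Gus; enqueue Xiu, Hana → queue [Yul, Wes, Vic, Uma, Fay, Xiu, Hana]
Visit Yul → queue [Wes, Vic, Uma, Fay, Xiu, Hana]
Visit Wes; enqueue Mae → queue [Vic, Uma, Fay, Xiu, Hana, Mae]
Visit Vic; enqueue Lou → queue [Uma, Fay, Xiu, Hana, Mae, Lou]
Visit Uma → queue [Fay, Xiu, Hana, Mae, Lou]
Visit Fay; enqueue Ben → queue [Xiu, Hana, Mae, Lou, Ben]
Visit Xiu; enqueue Jae, Cyd → queue [Hana, Mae, Lou, Ben, Jae, Cyd]
Visit Hana → queue [Mae, Lou, Ben, Jae, Cyd]
Visit Mae → queue [Lou, Ben, Jae, Cyd]
Visit Lou → queue [Ben, Jae, Cyd]
Visit Ben → queue [Jae, Cyd]
Visit Jae → queue [Cyd]
Visit Cyd → queue []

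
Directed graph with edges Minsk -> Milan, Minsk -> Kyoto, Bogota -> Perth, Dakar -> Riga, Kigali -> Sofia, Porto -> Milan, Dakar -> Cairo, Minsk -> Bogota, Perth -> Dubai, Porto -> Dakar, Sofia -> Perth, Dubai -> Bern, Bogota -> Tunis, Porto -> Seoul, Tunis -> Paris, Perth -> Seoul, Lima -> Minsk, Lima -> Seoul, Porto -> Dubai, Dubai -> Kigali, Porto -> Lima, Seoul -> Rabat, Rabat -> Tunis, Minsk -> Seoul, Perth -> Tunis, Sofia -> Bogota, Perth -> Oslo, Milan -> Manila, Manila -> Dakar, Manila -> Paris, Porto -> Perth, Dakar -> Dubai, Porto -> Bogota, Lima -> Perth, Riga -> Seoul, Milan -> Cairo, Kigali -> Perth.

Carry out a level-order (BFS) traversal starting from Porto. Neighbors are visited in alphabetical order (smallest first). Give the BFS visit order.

Visit Porto; enqueue Bogota, Dakar, Dubai, Lima, Milan, Perth, Seoul → queue [Bogota, Dakar, Dubai, Lima, Milan, Perth, Seoul]
Visit Bogota; enqueue Tunis → queue [Dakar, Dubai, Lima, Milan, Perth, Seoul, Tunis]
Visit Dakar; enqueue Cairo, Riga → queue [Dubai, Lima, Milan, Perth, Seoul, Tunis, Cairo, Riga]
Visit Dubai; enqueue Bern, Kigali → queue [Lima, Milan, Perth, Seoul, Tunis, Cairo, Riga, Bern, Kigali]
Visit Lima; enqueue Minsk → queue [Milan, Perth, Seoul, Tunis, Cairo, Riga, Bern, Kigali, Minsk]
Visit Milan; enqueue Manila → queue [Perth, Seoul, Tunis, Cairo, Riga, Bern, Kigali, Minsk, Manila]
Visit Perth; enqueue Oslo → queue [Seoul, Tunis, Cairo, Riga, Bern, Kigali, Minsk, Manila, Oslo]
Visit Seoul; enqueue Rabat → queue [Tunis, Cairo, Riga, Bern, Kigali, Minsk, Manila, Oslo, Rabat]
Visit Tunis; enqueue Paris → queue [Cairo, Riga, Bern, Kigali, Minsk, Manila, Oslo, Rabat, Paris]
Visit Cairo → queue [Riga, Bern, Kigali, Minsk, Manila, Oslo, Rabat, Paris]
Visit Riga → queue [Bern, Kigali, Minsk, Manila, Oslo, Rabat, Paris]
Visit Bern → queue [Kigali, Minsk, Manila, Oslo, Rabat, Paris]
Visit Kigali; enqueue Sofia → queue [Minsk, Manila, Oslo, Rabat, Paris, Sofia]
Visit Minsk; enqueue Kyoto → queue [Manila, Oslo, Rabat, Paris, Sofia, Kyoto]
Visit Manila → queue [Oslo, Rabat, Paris, Sofia, Kyoto]
Visit Oslo → queue [Rabat, Paris, Sofia, Kyoto]
Visit Rabat → queue [Paris, Sofia, Kyoto]
Visit Paris → queue [Sofia, Kyoto]
Visit Sofia → queue [Kyoto]
Visit Kyoto → queue []

Porto, Bogota, Dakar, Dubai, Lima, Milan, Perth, Seoul, Tunis, Cairo, Riga, Bern, Kigali, Minsk, Manila, Oslo, Rabat, Paris, Sofia, Kyoto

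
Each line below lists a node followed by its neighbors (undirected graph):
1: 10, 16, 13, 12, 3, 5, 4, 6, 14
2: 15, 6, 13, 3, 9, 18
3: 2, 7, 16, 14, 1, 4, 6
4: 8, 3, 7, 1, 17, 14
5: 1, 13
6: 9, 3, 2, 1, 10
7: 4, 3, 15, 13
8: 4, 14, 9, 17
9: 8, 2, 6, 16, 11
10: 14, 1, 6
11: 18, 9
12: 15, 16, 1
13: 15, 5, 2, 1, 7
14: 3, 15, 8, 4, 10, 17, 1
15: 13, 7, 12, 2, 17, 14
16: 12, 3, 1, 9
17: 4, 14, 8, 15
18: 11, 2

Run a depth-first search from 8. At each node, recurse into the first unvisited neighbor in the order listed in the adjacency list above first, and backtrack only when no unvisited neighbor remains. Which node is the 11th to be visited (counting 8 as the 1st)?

17

Visit 8
8 → 4
4 → 3
3 → 2
2 → 15
15 → 13
13 → 5
5 → 1
1 → 10
10 → 14
14 → 17
10 → 6
6 → 9
9 → 16
16 → 12
9 → 11
11 → 18
13 → 7

Visit order: 8, 4, 3, 2, 15, 13, 5, 1, 10, 14, 17, 6, 9, 16, 12, 11, 18, 7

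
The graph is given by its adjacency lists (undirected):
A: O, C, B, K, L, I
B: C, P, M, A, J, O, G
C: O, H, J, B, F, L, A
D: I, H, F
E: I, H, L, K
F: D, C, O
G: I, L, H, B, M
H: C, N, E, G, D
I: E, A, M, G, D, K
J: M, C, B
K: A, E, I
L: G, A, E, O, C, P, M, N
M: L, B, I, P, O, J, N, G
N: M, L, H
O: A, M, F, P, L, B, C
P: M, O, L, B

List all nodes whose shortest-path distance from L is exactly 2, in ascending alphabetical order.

B, F, H, I, J, K

Level 0: L
Level 1: A, C, E, G, M, N, O, P
Level 2: B, F, H, I, J, K
Level 3: D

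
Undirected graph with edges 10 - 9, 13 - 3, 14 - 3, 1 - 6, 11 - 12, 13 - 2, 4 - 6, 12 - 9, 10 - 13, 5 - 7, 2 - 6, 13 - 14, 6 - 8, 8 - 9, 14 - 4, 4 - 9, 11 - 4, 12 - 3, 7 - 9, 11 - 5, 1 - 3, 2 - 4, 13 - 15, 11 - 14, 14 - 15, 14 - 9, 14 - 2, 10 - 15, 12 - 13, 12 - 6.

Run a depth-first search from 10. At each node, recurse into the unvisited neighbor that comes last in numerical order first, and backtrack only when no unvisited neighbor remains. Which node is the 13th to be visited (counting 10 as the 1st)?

Visit 10
10 → 15
15 → 14
14 → 13
13 → 12
12 → 11
11 → 5
5 → 7
7 → 9
9 → 8
8 → 6
6 → 4
4 → 2
6 → 1
1 → 3

Visit order: 10, 15, 14, 13, 12, 11, 5, 7, 9, 8, 6, 4, 2, 1, 3

2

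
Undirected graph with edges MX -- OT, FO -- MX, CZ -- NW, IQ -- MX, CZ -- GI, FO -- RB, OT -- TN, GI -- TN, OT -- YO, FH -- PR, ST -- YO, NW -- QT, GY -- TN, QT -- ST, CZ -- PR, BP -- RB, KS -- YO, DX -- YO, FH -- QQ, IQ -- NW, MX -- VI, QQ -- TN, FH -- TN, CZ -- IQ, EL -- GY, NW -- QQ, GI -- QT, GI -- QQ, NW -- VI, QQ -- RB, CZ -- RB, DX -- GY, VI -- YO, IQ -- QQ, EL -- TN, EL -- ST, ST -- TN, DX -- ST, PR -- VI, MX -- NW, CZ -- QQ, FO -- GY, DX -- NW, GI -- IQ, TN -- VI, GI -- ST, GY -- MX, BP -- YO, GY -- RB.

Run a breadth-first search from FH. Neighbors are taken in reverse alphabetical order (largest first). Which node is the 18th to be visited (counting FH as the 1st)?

DX

Visit FH; enqueue TN, QQ, PR → queue [TN, QQ, PR]
Visit TN; enqueue VI, ST, OT, GY, GI, EL → queue [QQ, PR, VI, ST, OT, GY, GI, EL]
Visit QQ; enqueue RB, NW, IQ, CZ → queue [PR, VI, ST, OT, GY, GI, EL, RB, NW, IQ, CZ]
Visit PR → queue [VI, ST, OT, GY, GI, EL, RB, NW, IQ, CZ]
Visit VI; enqueue YO, MX → queue [ST, OT, GY, GI, EL, RB, NW, IQ, CZ, YO, MX]
Visit ST; enqueue QT, DX → queue [OT, GY, GI, EL, RB, NW, IQ, CZ, YO, MX, QT, DX]
Visit OT → queue [GY, GI, EL, RB, NW, IQ, CZ, YO, MX, QT, DX]
Visit GY; enqueue FO → queue [GI, EL, RB, NW, IQ, CZ, YO, MX, QT, DX, FO]
Visit GI → queue [EL, RB, NW, IQ, CZ, YO, MX, QT, DX, FO]
Visit EL → queue [RB, NW, IQ, CZ, YO, MX, QT, DX, FO]
Visit RB; enqueue BP → queue [NW, IQ, CZ, YO, MX, QT, DX, FO, BP]
Visit NW → queue [IQ, CZ, YO, MX, QT, DX, FO, BP]
Visit IQ → queue [CZ, YO, MX, QT, DX, FO, BP]
Visit CZ → queue [YO, MX, QT, DX, FO, BP]
Visit YO; enqueue KS → queue [MX, QT, DX, FO, BP, KS]
Visit MX → queue [QT, DX, FO, BP, KS]
Visit QT → queue [DX, FO, BP, KS]
Visit DX → queue [FO, BP, KS]
Visit FO → queue [BP, KS]
Visit BP → queue [KS]
Visit KS → queue []

Visit order: FH, TN, QQ, PR, VI, ST, OT, GY, GI, EL, RB, NW, IQ, CZ, YO, MX, QT, DX, FO, BP, KS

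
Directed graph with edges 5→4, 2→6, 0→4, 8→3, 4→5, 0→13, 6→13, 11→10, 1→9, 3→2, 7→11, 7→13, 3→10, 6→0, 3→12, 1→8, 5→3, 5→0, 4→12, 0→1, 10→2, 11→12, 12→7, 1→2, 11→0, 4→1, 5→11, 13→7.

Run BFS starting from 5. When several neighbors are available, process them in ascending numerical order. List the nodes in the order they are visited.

Visit 5; enqueue 0, 3, 4, 11 → queue [0, 3, 4, 11]
Visit 0; enqueue 1, 13 → queue [3, 4, 11, 1, 13]
Visit 3; enqueue 2, 10, 12 → queue [4, 11, 1, 13, 2, 10, 12]
Visit 4 → queue [11, 1, 13, 2, 10, 12]
Visit 11 → queue [1, 13, 2, 10, 12]
Visit 1; enqueue 8, 9 → queue [13, 2, 10, 12, 8, 9]
Visit 13; enqueue 7 → queue [2, 10, 12, 8, 9, 7]
Visit 2; enqueue 6 → queue [10, 12, 8, 9, 7, 6]
Visit 10 → queue [12, 8, 9, 7, 6]
Visit 12 → queue [8, 9, 7, 6]
Visit 8 → queue [9, 7, 6]
Visit 9 → queue [7, 6]
Visit 7 → queue [6]
Visit 6 → queue []

5 → 0 → 3 → 4 → 11 → 1 → 13 → 2 → 10 → 12 → 8 → 9 → 7 → 6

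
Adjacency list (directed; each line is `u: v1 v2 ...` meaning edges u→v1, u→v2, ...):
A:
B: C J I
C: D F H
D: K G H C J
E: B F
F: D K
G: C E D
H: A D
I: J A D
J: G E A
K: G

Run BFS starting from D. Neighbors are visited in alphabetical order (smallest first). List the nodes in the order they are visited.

D, C, G, H, J, K, F, E, A, B, I

Visit D; enqueue C, G, H, J, K → queue [C, G, H, J, K]
Visit C; enqueue F → queue [G, H, J, K, F]
Visit G; enqueue E → queue [H, J, K, F, E]
Visit H; enqueue A → queue [J, K, F, E, A]
Visit J → queue [K, F, E, A]
Visit K → queue [F, E, A]
Visit F → queue [E, A]
Visit E; enqueue B → queue [A, B]
Visit A → queue [B]
Visit B; enqueue I → queue [I]
Visit I → queue []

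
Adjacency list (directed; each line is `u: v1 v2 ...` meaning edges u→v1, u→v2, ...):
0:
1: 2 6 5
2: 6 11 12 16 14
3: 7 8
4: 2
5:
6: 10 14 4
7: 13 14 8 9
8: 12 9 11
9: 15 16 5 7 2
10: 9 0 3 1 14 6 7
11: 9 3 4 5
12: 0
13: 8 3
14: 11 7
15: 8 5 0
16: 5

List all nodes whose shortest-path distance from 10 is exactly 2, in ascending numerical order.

Level 0: 10
Level 1: 0, 1, 3, 6, 7, 9, 14
Level 2: 2, 4, 5, 8, 11, 13, 15, 16
Level 3: 12

2, 4, 5, 8, 11, 13, 15, 16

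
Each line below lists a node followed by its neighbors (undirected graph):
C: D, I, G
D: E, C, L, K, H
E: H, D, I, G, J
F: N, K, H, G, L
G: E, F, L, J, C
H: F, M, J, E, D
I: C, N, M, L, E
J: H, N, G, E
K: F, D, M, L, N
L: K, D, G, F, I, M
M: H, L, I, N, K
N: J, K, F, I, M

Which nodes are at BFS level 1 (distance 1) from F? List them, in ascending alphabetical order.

Level 0: F
Level 1: G, H, K, L, N
Level 2: C, D, E, I, J, M

G, H, K, L, N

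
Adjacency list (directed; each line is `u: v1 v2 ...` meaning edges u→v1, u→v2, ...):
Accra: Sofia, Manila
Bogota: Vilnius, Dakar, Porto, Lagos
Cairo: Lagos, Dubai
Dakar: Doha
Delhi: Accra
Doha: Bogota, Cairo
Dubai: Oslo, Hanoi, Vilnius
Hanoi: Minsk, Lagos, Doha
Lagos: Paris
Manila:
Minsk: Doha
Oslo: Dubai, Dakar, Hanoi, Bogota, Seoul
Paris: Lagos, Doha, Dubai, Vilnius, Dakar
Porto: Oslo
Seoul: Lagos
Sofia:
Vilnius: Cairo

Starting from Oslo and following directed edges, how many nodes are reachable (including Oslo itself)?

13

BFS from Oslo visits: Oslo, Bogota, Dakar, Dubai, Hanoi, Seoul, Lagos, Porto, Vilnius, Doha, Minsk, Paris, Cairo
Reachable nodes: 13 of 17 total.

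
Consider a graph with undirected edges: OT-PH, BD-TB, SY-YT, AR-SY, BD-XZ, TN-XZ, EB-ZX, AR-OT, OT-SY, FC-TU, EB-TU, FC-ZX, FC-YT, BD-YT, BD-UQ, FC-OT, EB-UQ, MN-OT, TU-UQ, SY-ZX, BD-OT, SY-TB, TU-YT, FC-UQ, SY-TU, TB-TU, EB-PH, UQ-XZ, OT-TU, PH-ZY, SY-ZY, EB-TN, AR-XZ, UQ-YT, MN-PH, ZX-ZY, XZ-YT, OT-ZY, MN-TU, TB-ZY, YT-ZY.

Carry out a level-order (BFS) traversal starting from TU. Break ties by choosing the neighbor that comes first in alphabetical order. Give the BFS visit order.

TU -> EB -> FC -> MN -> OT -> SY -> TB -> UQ -> YT -> PH -> TN -> ZX -> AR -> BD -> ZY -> XZ

Visit TU; enqueue EB, FC, MN, OT, SY, TB, UQ, YT → queue [EB, FC, MN, OT, SY, TB, UQ, YT]
Visit EB; enqueue PH, TN, ZX → queue [FC, MN, OT, SY, TB, UQ, YT, PH, TN, ZX]
Visit FC → queue [MN, OT, SY, TB, UQ, YT, PH, TN, ZX]
Visit MN → queue [OT, SY, TB, UQ, YT, PH, TN, ZX]
Visit OT; enqueue AR, BD, ZY → queue [SY, TB, UQ, YT, PH, TN, ZX, AR, BD, ZY]
Visit SY → queue [TB, UQ, YT, PH, TN, ZX, AR, BD, ZY]
Visit TB → queue [UQ, YT, PH, TN, ZX, AR, BD, ZY]
Visit UQ; enqueue XZ → queue [YT, PH, TN, ZX, AR, BD, ZY, XZ]
Visit YT → queue [PH, TN, ZX, AR, BD, ZY, XZ]
Visit PH → queue [TN, ZX, AR, BD, ZY, XZ]
Visit TN → queue [ZX, AR, BD, ZY, XZ]
Visit ZX → queue [AR, BD, ZY, XZ]
Visit AR → queue [BD, ZY, XZ]
Visit BD → queue [ZY, XZ]
Visit ZY → queue [XZ]
Visit XZ → queue []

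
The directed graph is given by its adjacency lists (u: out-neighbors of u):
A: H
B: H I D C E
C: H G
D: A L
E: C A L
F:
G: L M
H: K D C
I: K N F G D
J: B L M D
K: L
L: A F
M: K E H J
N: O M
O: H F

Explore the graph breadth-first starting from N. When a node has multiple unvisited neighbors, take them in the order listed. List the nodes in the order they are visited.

N, O, M, H, F, K, E, J, D, C, L, A, B, G, I

Visit N; enqueue O, M → queue [O, M]
Visit O; enqueue H, F → queue [M, H, F]
Visit M; enqueue K, E, J → queue [H, F, K, E, J]
Visit H; enqueue D, C → queue [F, K, E, J, D, C]
Visit F → queue [K, E, J, D, C]
Visit K; enqueue L → queue [E, J, D, C, L]
Visit E; enqueue A → queue [J, D, C, L, A]
Visit J; enqueue B → queue [D, C, L, A, B]
Visit D → queue [C, L, A, B]
Visit C; enqueue G → queue [L, A, B, G]
Visit L → queue [A, B, G]
Visit A → queue [B, G]
Visit B; enqueue I → queue [G, I]
Visit G → queue [I]
Visit I → queue []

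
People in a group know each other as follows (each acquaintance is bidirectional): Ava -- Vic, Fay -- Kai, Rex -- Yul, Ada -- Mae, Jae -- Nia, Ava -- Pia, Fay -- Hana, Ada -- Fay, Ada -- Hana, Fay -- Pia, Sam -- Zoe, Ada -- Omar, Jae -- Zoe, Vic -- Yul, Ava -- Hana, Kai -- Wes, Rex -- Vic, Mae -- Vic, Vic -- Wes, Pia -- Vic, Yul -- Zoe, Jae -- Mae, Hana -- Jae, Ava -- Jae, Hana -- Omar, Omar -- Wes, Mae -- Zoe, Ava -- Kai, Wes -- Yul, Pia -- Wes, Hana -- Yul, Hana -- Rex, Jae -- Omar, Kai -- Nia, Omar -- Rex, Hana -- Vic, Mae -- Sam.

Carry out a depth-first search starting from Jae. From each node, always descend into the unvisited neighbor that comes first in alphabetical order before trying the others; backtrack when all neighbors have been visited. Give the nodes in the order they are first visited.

Visit Jae
Jae → Ava
Ava → Hana
Hana → Ada
Ada → Fay
Fay → Kai
Kai → Nia
Kai → Wes
Wes → Omar
Omar → Rex
Rex → Vic
Vic → Mae
Mae → Sam
Sam → Zoe
Zoe → Yul
Vic → Pia

Jae, Ava, Hana, Ada, Fay, Kai, Nia, Wes, Omar, Rex, Vic, Mae, Sam, Zoe, Yul, Pia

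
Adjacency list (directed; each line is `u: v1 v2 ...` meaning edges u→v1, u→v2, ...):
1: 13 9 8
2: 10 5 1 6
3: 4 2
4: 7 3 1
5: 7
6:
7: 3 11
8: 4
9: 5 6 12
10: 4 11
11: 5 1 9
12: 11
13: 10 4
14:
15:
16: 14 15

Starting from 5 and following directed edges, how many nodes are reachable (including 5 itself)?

13

BFS from 5 visits: 5, 7, 3, 11, 2, 4, 1, 9, 6, 10, 8, 13, 12
Reachable nodes: 13 of 16 total.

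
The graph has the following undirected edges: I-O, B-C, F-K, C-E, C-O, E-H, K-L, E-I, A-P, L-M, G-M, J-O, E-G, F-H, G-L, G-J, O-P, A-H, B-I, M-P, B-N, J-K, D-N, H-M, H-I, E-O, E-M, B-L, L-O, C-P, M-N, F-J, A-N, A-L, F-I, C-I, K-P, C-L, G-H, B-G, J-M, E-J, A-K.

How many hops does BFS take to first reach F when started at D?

Level 0: D
Level 1: N
Level 2: A, B, M
Level 3: C, E, G, H, I, J, K, L, P
Level 4: F, O
F first appears at level 4.

4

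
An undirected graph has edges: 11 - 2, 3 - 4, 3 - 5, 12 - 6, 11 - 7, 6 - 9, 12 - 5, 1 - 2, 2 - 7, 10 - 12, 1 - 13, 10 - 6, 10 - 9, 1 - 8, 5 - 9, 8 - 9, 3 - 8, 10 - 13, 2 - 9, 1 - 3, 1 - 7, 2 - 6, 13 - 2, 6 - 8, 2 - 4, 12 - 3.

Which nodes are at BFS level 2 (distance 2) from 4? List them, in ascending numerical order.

Level 0: 4
Level 1: 2, 3
Level 2: 1, 5, 6, 7, 8, 9, 11, 12, 13
Level 3: 10

1, 5, 6, 7, 8, 9, 11, 12, 13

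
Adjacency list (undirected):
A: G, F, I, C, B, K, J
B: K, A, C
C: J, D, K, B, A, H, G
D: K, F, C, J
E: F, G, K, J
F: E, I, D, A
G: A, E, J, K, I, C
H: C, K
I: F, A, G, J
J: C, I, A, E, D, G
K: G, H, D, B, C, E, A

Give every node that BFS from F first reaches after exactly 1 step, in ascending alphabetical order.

Level 0: F
Level 1: A, D, E, I
Level 2: B, C, G, J, K
Level 3: H

A, D, E, I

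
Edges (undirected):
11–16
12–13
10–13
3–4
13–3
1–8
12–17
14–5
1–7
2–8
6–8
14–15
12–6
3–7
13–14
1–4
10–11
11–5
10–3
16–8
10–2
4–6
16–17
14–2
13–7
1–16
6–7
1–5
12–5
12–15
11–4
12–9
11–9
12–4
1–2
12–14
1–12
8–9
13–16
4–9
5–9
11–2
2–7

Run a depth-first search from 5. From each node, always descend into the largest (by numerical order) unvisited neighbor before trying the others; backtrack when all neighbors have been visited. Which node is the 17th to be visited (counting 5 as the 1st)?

2

Visit 5
5 → 14
14 → 15
15 → 12
12 → 17
17 → 16
16 → 13
13 → 10
10 → 11
11 → 9
9 → 8
8 → 6
6 → 7
7 → 3
3 → 4
4 → 1
1 → 2

Visit order: 5, 14, 15, 12, 17, 16, 13, 10, 11, 9, 8, 6, 7, 3, 4, 1, 2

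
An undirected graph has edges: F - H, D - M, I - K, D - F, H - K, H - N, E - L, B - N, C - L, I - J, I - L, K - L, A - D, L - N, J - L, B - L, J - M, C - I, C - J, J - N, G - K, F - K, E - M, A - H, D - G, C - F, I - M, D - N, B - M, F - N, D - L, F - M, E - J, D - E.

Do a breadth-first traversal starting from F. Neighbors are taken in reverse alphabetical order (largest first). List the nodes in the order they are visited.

F N M K H D C L J B I E G A

Visit F; enqueue N, M, K, H, D, C → queue [N, M, K, H, D, C]
Visit N; enqueue L, J, B → queue [M, K, H, D, C, L, J, B]
Visit M; enqueue I, E → queue [K, H, D, C, L, J, B, I, E]
Visit K; enqueue G → queue [H, D, C, L, J, B, I, E, G]
Visit H; enqueue A → queue [D, C, L, J, B, I, E, G, A]
Visit D → queue [C, L, J, B, I, E, G, A]
Visit C → queue [L, J, B, I, E, G, A]
Visit L → queue [J, B, I, E, G, A]
Visit J → queue [B, I, E, G, A]
Visit B → queue [I, E, G, A]
Visit I → queue [E, G, A]
Visit E → queue [G, A]
Visit G → queue [A]
Visit A → queue []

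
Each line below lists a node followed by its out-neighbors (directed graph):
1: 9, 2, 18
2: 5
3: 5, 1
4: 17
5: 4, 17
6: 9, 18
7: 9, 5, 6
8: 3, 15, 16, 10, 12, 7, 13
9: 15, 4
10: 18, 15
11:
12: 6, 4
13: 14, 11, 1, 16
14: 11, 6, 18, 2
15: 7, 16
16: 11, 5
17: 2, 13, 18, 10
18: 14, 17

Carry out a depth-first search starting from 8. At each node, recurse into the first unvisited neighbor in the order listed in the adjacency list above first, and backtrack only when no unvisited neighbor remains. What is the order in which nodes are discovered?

8, 3, 5, 4, 17, 2, 13, 14, 11, 6, 9, 15, 7, 16, 18, 1, 10, 12

Visit 8
8 → 3
3 → 5
5 → 4
4 → 17
17 → 2
17 → 13
13 → 14
14 → 11
14 → 6
6 → 9
9 → 15
15 → 7
15 → 16
6 → 18
13 → 1
17 → 10
8 → 12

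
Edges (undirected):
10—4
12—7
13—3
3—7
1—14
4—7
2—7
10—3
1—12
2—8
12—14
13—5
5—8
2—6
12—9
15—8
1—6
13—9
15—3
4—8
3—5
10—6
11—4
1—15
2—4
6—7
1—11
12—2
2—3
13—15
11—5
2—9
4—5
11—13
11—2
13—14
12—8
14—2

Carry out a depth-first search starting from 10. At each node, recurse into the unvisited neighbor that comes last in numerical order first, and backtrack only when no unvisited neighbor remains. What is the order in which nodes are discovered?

Visit 10
10 → 6
6 → 7
7 → 12
12 → 14
14 → 13
13 → 15
15 → 8
8 → 5
5 → 11
11 → 4
4 → 2
2 → 9
2 → 3
11 → 1

10 -> 6 -> 7 -> 12 -> 14 -> 13 -> 15 -> 8 -> 5 -> 11 -> 4 -> 2 -> 9 -> 3 -> 1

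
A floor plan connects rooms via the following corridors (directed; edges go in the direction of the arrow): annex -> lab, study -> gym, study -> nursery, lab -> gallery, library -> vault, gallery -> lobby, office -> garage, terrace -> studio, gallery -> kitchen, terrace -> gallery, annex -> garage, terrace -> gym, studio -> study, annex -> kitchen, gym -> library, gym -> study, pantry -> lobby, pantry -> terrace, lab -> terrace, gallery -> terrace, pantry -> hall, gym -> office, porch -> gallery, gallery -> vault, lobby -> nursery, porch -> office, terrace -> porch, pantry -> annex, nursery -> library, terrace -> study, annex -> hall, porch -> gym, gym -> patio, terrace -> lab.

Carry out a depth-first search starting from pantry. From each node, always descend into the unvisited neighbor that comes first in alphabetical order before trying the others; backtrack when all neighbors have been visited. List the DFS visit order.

pantry, annex, garage, hall, kitchen, lab, gallery, lobby, nursery, library, vault, terrace, gym, office, patio, study, porch, studio

Visit pantry
pantry → annex
annex → garage
annex → hall
annex → kitchen
annex → lab
lab → gallery
gallery → lobby
lobby → nursery
nursery → library
library → vault
gallery → terrace
terrace → gym
gym → office
gym → patio
gym → study
terrace → porch
terrace → studio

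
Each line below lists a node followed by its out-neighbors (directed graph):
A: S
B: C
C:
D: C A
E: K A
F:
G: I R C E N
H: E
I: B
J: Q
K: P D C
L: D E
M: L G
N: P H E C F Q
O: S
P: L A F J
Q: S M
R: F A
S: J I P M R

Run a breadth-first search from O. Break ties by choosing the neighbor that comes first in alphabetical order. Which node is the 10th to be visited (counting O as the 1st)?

G

Visit O; enqueue S → queue [S]
Visit S; enqueue I, J, M, P, R → queue [I, J, M, P, R]
Visit I; enqueue B → queue [J, M, P, R, B]
Visit J; enqueue Q → queue [M, P, R, B, Q]
Visit M; enqueue G, L → queue [P, R, B, Q, G, L]
Visit P; enqueue A, F → queue [R, B, Q, G, L, A, F]
Visit R → queue [B, Q, G, L, A, F]
Visit B; enqueue C → queue [Q, G, L, A, F, C]
Visit Q → queue [G, L, A, F, C]
Visit G; enqueue E, N → queue [L, A, F, C, E, N]
Visit L; enqueue D → queue [A, F, C, E, N, D]
Visit A → queue [F, C, E, N, D]
Visit F → queue [C, E, N, D]
Visit C → queue [E, N, D]
Visit E; enqueue K → queue [N, D, K]
Visit N; enqueue H → queue [D, K, H]
Visit D → queue [K, H]
Visit K → queue [H]
Visit H → queue []

Visit order: O, S, I, J, M, P, R, B, Q, G, L, A, F, C, E, N, D, K, H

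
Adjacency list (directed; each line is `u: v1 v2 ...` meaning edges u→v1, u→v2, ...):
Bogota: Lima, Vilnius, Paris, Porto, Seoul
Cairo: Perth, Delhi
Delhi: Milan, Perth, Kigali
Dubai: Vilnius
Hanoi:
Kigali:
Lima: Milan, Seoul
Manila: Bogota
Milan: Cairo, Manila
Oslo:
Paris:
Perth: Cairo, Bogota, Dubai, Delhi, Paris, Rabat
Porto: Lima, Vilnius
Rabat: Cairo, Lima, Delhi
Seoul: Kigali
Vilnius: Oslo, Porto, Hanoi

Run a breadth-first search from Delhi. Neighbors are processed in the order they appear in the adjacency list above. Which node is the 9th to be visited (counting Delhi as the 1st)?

Paris

Visit Delhi; enqueue Milan, Perth, Kigali → queue [Milan, Perth, Kigali]
Visit Milan; enqueue Cairo, Manila → queue [Perth, Kigali, Cairo, Manila]
Visit Perth; enqueue Bogota, Dubai, Paris, Rabat → queue [Kigali, Cairo, Manila, Bogota, Dubai, Paris, Rabat]
Visit Kigali → queue [Cairo, Manila, Bogota, Dubai, Paris, Rabat]
Visit Cairo → queue [Manila, Bogota, Dubai, Paris, Rabat]
Visit Manila → queue [Bogota, Dubai, Paris, Rabat]
Visit Bogota; enqueue Lima, Vilnius, Porto, Seoul → queue [Dubai, Paris, Rabat, Lima, Vilnius, Porto, Seoul]
Visit Dubai → queue [Paris, Rabat, Lima, Vilnius, Porto, Seoul]
Visit Paris → queue [Rabat, Lima, Vilnius, Porto, Seoul]
Visit Rabat → queue [Lima, Vilnius, Porto, Seoul]
Visit Lima → queue [Vilnius, Porto, Seoul]
Visit Vilnius; enqueue Oslo, Hanoi → queue [Porto, Seoul, Oslo, Hanoi]
Visit Porto → queue [Seoul, Oslo, Hanoi]
Visit Seoul → queue [Oslo, Hanoi]
Visit Oslo → queue [Hanoi]
Visit Hanoi → queue []

Visit order: Delhi, Milan, Perth, Kigali, Cairo, Manila, Bogota, Dubai, Paris, Rabat, Lima, Vilnius, Porto, Seoul, Oslo, Hanoi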